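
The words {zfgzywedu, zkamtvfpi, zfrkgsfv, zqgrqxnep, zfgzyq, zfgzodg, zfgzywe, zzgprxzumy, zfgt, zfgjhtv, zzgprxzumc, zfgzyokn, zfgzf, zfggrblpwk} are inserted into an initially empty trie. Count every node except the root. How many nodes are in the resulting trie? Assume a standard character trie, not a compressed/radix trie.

Insert word by word; a character creates a node only if that edge doesn't already exist:
  "zfgzywedu" → 9 new (z, f, g, z, y, w, e, d, u)
  "zkamtvfpi" → prefix "z" already present; 8 new (k, a, m, t, v, f, p, i)
  "zfrkgsfv" → prefix "zf" already present; 6 new (r, k, g, s, f, v)
  "zqgrqxnep" → prefix "z" already present; 8 new (q, g, r, q, x, n, e, p)
  "zfgzyq" → prefix "zfgzy" already present; 1 new (q)
  "zfgzodg" → prefix "zfgz" already present; 3 new (o, d, g)
  "zfgzywe" → prefix "zfgzywe" already present; 0 new (none)
  "zzgprxzumy" → prefix "z" already present; 9 new (z, g, p, r, x, z, u, m, y)
  "zfgt" → prefix "zfg" already present; 1 new (t)
  "zfgjhtv" → prefix "zfg" already present; 4 new (j, h, t, v)
  "zzgprxzumc" → prefix "zzgprxzum" already present; 1 new (c)
  "zfgzyokn" → prefix "zfgzy" already present; 3 new (o, k, n)
  "zfgzf" → prefix "zfgz" already present; 1 new (f)
  "zfggrblpwk" → prefix "zfg" already present; 7 new (g, r, b, l, p, w, k)
Total nodes = 9 + 8 + 6 + 8 + 1 + 3 + 0 + 9 + 1 + 4 + 1 + 3 + 1 + 7 = 61

61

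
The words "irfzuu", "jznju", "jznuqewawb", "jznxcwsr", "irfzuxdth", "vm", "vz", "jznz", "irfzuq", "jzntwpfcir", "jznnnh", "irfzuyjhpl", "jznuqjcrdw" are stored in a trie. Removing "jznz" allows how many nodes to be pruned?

1

After clearing the end-marker at "jznz", prune upward until reaching a node still needed by another word.
The suffix "z" (1 node) is used only by "jznz"; the node for "jzn" still has the child "j", so pruning stops there.
Nodes removed: 1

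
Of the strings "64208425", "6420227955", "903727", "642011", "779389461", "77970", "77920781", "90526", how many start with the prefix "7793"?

Filter for entries beginning with "7793":
Matches: "779389461"
Count: 1

1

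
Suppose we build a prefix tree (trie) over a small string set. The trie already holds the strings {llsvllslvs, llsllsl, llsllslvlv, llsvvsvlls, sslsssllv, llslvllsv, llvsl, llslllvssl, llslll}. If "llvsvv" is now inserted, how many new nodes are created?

2

The longest prefix of "llvsvv" already in the trie is "llvs" (length 4).
So 6 − 4 = 2 new nodes.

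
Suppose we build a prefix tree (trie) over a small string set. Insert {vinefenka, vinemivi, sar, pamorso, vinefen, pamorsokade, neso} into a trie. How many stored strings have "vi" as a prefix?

3

Traverse to the node for "vi", then collect every word in that subtree.
Matches: "vinefen", "vinefenka", "vinemivi"
Count: 3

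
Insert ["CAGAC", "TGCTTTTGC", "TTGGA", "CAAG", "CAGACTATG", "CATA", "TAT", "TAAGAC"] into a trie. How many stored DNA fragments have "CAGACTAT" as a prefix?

Traverse to the node for "CAGACTAT", then collect every word in that subtree.
Matches: "CAGACTATG"
Count: 1

1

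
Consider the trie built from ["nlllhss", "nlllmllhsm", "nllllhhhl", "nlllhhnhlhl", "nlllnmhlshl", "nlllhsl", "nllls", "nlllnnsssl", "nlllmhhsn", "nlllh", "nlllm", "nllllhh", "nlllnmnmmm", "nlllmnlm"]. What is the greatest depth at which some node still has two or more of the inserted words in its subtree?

Equivalently: take the maximum, over all pairs, of their longest common prefix length.
e.g. "nllllhh" and "nllllhhhl" share the prefix "nllllhh" of length 7; no pair shares a longer one.
Longest shared-prefix length: 7

7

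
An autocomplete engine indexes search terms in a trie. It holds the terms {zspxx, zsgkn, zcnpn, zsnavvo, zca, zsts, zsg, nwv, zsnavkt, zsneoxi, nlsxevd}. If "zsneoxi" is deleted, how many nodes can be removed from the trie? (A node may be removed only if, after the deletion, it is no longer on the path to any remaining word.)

A node on "zsneoxi"'s path can go only if nothing else ends at it or branches off below it.
The suffix "eoxi" (4 nodes) is used only by "zsneoxi"; the node for "zsn" still has the child "a", so pruning stops there.
Nodes removed: 4

4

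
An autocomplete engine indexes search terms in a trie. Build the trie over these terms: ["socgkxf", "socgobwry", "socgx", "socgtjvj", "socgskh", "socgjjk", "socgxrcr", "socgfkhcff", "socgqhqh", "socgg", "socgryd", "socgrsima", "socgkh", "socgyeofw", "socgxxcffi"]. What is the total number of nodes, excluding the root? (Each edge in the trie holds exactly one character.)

55

Count nodes per top-level branch (shared prefixes stored once):
  's'-branch (socgfkhcff, socgg, socgjjk, socgkh, socgkxf, socgobwry, socgqhqh, socgrsima, socgryd, socgskh, socgtjvj, socgx, socgxrcr, socgxxcffi, socgyeofw): 55 nodes
Sum: 55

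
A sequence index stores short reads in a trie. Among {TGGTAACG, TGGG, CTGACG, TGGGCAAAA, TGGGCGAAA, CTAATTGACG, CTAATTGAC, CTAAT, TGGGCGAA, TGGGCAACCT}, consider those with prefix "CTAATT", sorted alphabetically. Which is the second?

CTAATTGACG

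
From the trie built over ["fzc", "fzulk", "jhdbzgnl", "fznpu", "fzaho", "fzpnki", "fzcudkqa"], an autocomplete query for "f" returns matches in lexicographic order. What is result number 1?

fzaho

Filter for "f…" and sort: "fzaho", "fzc", "fzcudkqa", "fznpu", "fzpnki", "fzulk"
The 1st is fzaho.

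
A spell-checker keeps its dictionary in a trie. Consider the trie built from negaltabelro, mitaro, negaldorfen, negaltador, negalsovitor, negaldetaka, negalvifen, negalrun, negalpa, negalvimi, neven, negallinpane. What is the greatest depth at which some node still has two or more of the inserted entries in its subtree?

7

The deepest shared node is where two words last agree before diverging.
e.g. "negaltabelro" and "negaltador" share the prefix "negalta" of length 7; no pair shares a longer one.
Longest shared-prefix length: 7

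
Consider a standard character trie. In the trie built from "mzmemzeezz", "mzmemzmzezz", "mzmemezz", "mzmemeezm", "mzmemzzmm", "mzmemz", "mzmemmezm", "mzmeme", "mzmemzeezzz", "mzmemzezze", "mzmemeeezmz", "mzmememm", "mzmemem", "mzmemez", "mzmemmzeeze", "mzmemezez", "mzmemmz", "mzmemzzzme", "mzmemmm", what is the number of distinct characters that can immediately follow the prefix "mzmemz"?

3

The children of the "mzmemz" node are the distinct next characters among strings starting with "mzmemz".
Distinct next characters after "mzmemz": e, m, z.
That node has 3 child edges.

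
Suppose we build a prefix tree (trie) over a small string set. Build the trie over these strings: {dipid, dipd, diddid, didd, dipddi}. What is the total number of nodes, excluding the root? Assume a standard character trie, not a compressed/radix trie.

12

Count nodes per top-level branch (shared prefixes stored once):
  'd'-branch (didd, diddid, dipd, dipddi, dipid): 12 nodes
Sum: 12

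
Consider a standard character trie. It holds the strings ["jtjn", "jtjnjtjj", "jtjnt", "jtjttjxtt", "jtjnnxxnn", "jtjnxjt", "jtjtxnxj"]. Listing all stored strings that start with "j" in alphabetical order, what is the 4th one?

DFS of the "j" subtree visits, in order: "jtjn", "jtjnjtjj", "jtjnnxxnn", "jtjnt", "jtjnxjt", "jtjttjxtt", "jtjtxnxj"
The 4th is jtjnt.

jtjnt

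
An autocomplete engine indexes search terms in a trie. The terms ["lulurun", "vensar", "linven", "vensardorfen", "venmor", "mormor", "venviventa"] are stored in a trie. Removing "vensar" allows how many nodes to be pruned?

0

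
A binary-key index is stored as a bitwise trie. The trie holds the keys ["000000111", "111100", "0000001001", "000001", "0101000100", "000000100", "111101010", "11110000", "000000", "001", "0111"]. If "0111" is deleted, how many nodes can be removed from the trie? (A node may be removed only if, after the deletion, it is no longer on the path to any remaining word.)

2

Walk "0111" from the leaf back toward the root, removing each node that no remaining word uses.
The suffix "11" (2 nodes) is used only by "0111"; the node for "01" still has the child "0", so pruning stops there.
Nodes removed: 2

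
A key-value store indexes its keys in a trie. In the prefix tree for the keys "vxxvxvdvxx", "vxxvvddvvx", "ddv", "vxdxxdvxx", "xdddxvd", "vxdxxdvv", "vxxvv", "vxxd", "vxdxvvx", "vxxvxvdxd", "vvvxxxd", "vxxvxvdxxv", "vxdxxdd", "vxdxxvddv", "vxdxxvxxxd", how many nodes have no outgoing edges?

A leaf is a node with no children — equivalently, the end of a word that is not a proper prefix of any other stored word.
Those words: "ddv", "vvvxxxd", "vxdxvvx", "vxdxxdd", "vxdxxdvv", "vxdxxdvxx", "vxdxxvddv", "vxdxxvxxxd", "vxxd", "vxxvvddvvx", "vxxvxvdvxx", "vxxvxvdxd", "vxxvxvdxxv", "xdddxvd"
Leaf count: 14

14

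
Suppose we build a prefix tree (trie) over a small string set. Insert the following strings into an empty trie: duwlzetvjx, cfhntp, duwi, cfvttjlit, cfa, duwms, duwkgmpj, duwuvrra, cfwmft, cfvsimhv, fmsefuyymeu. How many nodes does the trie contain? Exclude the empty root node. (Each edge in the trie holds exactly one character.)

57

Insert word by word; a character creates a node only if that edge doesn't already exist:
  "duwlzetvjx" → 10 new (d, u, w, l, z, e, t, v, j, x)
  "cfhntp" → 6 new (c, f, h, n, t, p)
  "duwi" → prefix "duw" already present; 1 new (i)
  "cfvttjlit" → prefix "cf" already present; 7 new (v, t, t, j, l, i, t)
  "cfa" → prefix "cf" already present; 1 new (a)
  "duwms" → prefix "duw" already present; 2 new (m, s)
  "duwkgmpj" → prefix "duw" already present; 5 new (k, g, m, p, j)
  "duwuvrra" → prefix "duw" already present; 5 new (u, v, r, r, a)
  "cfwmft" → prefix "cf" already present; 4 new (w, m, f, t)
  "cfvsimhv" → prefix "cfv" already present; 5 new (s, i, m, h, v)
  "fmsefuyymeu" → 11 new (f, m, s, e, f, u, y, y, m, e, u)
Total nodes = 10 + 6 + 1 + 7 + 1 + 2 + 5 + 5 + 4 + 5 + 11 = 57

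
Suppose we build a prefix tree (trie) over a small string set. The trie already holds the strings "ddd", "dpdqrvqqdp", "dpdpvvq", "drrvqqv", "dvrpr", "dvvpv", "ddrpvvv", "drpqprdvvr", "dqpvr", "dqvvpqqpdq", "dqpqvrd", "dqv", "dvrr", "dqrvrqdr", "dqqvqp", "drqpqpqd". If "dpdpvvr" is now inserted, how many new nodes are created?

The longest prefix of "dpdpvvr" already in the trie is "dpdpvv" (length 6).
So 7 − 6 = 1 new nodes.

1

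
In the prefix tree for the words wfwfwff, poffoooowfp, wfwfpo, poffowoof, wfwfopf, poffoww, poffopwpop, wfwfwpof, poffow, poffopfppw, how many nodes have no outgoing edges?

9

Leaves are exactly the stored words that no other stored word extends.
Those words: "poffoooowfp", "poffopfppw", "poffopwpop", "poffowoof", "poffoww", "wfwfopf", "wfwfpo", "wfwfwff", "wfwfwpof"
Leaf count: 9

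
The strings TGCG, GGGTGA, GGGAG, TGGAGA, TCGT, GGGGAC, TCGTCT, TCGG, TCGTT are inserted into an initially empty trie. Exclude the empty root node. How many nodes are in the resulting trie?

26

Count nodes per top-level branch (shared prefixes stored once):
  'G'-branch (GGGAG, GGGGAC, GGGTGA): 11 nodes
  'T'-branch (TCGG, TCGT, TCGTCT, TCGTT, TGCG, TGGAGA): 15 nodes
Sum: 26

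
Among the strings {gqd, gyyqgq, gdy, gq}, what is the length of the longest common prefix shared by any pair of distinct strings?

2

The deepest shared node is where two words last agree before diverging.
e.g. "gq" and "gqd" share the prefix "gq" of length 2; no pair shares a longer one.
Longest shared-prefix length: 2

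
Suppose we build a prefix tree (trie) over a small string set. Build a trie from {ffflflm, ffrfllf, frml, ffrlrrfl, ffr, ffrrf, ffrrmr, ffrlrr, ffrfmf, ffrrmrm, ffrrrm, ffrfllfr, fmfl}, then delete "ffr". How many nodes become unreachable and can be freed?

0

After clearing the end-marker at "ffr", prune upward until reaching a node still needed by another word.
Every node on "ffr" is still needed (e.g. by "ffrfllf"), so nothing is freed.
Nodes removed: 0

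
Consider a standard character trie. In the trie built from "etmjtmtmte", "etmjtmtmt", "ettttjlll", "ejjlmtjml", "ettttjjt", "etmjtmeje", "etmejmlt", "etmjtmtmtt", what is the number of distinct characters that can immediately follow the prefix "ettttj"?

Follow the path "ettttj" to its node, then look at its outgoing edges.
Characters that immediately follow "ettttj" among the stored strings: {j, l}.
That node has 2 child edges.

2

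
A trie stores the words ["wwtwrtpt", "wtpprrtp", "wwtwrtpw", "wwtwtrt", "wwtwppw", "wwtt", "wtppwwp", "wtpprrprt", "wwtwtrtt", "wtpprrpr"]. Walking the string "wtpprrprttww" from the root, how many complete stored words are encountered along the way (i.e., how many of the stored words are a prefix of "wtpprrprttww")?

Check each prefix of "wtpprrprttww" against the stored set — each match is an end-marker on the path.
Prefixes of the query that are stored words: "wtpprrpr", "wtpprrprt"
Count: 2

2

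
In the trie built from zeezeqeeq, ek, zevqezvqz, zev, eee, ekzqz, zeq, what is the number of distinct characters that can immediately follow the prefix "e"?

2

Walk "e" from the root, arriving at one node.
Characters that immediately follow "e" among the stored strings: {e, k}.
That node has 2 child edges.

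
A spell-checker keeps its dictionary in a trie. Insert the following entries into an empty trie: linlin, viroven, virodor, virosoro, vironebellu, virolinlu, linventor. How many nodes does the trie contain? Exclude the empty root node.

38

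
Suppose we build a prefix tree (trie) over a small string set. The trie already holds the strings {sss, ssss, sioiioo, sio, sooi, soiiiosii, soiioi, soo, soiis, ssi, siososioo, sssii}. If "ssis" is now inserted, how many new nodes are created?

1

"ssi" is already a path in the trie; the remaining "s" must be added.
So 4 − 3 = 1 new nodes.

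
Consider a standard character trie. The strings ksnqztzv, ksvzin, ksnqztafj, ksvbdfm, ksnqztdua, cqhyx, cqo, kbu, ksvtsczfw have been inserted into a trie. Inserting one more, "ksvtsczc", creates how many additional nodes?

1

"ksvtscz" is already a path in the trie; the remaining "c" must be added.
New nodes needed: |"ksvtsczc"| − 7 = 8 − 7 = 1.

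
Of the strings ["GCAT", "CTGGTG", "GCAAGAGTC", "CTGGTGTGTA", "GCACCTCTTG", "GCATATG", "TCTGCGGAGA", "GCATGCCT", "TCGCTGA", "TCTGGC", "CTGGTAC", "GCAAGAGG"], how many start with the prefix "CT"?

3

Walk to "CT"; the words in its subtree are exactly those with that prefix.
Matches: "CTGGTAC", "CTGGTG", "CTGGTGTGTA"
Count: 3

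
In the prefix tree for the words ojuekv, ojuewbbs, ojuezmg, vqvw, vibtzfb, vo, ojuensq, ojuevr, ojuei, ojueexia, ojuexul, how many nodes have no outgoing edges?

A leaf is a node with no children — equivalently, the end of a word that is not a proper prefix of any other stored word.
Those words: "ojueexia", "ojuei", "ojuekv", "ojuensq", "ojuevr", "ojuewbbs", "ojuexul", "ojuezmg", "vibtzfb", "vo", "vqvw"
Leaf count: 11

11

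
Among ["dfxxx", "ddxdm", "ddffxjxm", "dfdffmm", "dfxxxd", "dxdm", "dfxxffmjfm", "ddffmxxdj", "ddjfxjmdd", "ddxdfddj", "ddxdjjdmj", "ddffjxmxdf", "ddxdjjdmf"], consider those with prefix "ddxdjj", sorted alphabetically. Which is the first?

DFS of the "ddxdjj" subtree visits, in order: "ddxdjjdmf", "ddxdjjdmj"
Position 1: ddxdjjdmf

ddxdjjdmf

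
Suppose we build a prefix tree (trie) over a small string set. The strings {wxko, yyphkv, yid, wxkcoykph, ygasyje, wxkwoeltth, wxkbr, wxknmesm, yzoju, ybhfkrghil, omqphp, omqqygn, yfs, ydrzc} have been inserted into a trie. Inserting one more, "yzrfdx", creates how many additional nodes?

4

The longest prefix of "yzrfdx" already in the trie is "yz" (length 2).
Each of the 4 remaining characters creates one node.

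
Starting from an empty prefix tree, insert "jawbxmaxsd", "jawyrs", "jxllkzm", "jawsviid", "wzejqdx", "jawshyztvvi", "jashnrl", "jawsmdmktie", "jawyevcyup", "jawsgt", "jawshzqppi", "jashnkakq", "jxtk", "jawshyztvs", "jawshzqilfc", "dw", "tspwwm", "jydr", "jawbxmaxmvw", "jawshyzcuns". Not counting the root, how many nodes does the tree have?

92

Insert word by word; a character creates a node only if that edge doesn't already exist:
  "jawbxmaxsd" → 10 new (j, a, w, b, x, m, a, x, s, d)
  "jawyrs" → prefix "jaw" already present; 3 new (y, r, s)
  "jxllkzm" → prefix "j" already present; 6 new (x, l, l, k, z, m)
  "jawsviid" → prefix "jaw" already present; 5 new (s, v, i, i, d)
  "wzejqdx" → 7 new (w, z, e, j, q, d, x)
  "jawshyztvvi" → prefix "jaws" already present; 7 new (h, y, z, t, v, v, i)
  "jashnrl" → prefix "ja" already present; 5 new (s, h, n, r, l)
  "jawsmdmktie" → prefix "jaws" already present; 7 new (m, d, m, k, t, i, e)
  "jawyevcyup" → prefix "jawy" already present; 6 new (e, v, c, y, u, p)
  "jawsgt" → prefix "jaws" already present; 2 new (g, t)
  "jawshzqppi" → prefix "jawsh" already present; 5 new (z, q, p, p, i)
  "jashnkakq" → prefix "jashn" already present; 4 new (k, a, k, q)
  "jxtk" → prefix "jx" already present; 2 new (t, k)
  "jawshyztvs" → prefix "jawshyztv" already present; 1 new (s)
  "jawshzqilfc" → prefix "jawshzq" already present; 4 new (i, l, f, c)
  "dw" → 2 new (d, w)
  "tspwwm" → 6 new (t, s, p, w, w, m)
  "jydr" → prefix "j" already present; 3 new (y, d, r)
  "jawbxmaxmvw" → prefix "jawbxmax" already present; 3 new (m, v, w)
  "jawshyzcuns" → prefix "jawshyz" already present; 4 new (c, u, n, s)
Total nodes = 10 + 3 + 6 + 5 + 7 + 7 + 5 + 7 + 6 + 2 + 5 + 4 + 2 + 1 + 4 + 2 + 6 + 3 + 3 + 4 = 92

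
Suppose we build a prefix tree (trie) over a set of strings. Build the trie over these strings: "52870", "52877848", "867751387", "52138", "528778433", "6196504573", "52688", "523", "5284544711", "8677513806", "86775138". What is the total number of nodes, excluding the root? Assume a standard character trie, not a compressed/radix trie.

46

Count nodes per top-level branch (shared prefixes stored once):
  '5'-branch (52138, 523, 52688, 5284544711, 52870, 528778433, 52877848): 25 nodes
  '6'-branch (6196504573): 10 nodes
  '8'-branch (86775138, 8677513806, 867751387): 11 nodes
Sum: 46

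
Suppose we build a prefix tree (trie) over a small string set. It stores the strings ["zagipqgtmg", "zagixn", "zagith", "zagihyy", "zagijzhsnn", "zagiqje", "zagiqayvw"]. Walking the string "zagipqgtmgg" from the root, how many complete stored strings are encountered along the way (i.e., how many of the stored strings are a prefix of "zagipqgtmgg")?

1

Traverse "zagipqgtmgg" character by character; count nodes along the way that are marked as word ends.
Prefixes of the query that are stored words: "zagipqgtmg"
Count: 1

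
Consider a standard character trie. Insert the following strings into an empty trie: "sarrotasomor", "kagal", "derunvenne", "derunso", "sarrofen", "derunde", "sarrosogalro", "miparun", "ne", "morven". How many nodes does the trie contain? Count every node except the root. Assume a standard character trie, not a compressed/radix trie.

55

Trace insertions, counting only characters that open a new branch:
  "sarrotasomor" → 12 new (s, a, r, r, o, t, a, s, o, m, o, r)
  "kagal" → 5 new (k, a, g, a, l)
  "derunvenne" → 10 new (d, e, r, u, n, v, e, n, n, e)
  "derunso" → prefix "derun" already present; 2 new (s, o)
  "sarrofen" → prefix "sarro" already present; 3 new (f, e, n)
  "derunde" → prefix "derun" already present; 2 new (d, e)
  "sarrosogalro" → prefix "sarro" already present; 7 new (s, o, g, a, l, r, o)
  "miparun" → 7 new (m, i, p, a, r, u, n)
  "ne" → 2 new (n, e)
  "morven" → prefix "m" already present; 5 new (o, r, v, e, n)
Total nodes = 12 + 5 + 10 + 2 + 3 + 2 + 7 + 7 + 2 + 5 = 55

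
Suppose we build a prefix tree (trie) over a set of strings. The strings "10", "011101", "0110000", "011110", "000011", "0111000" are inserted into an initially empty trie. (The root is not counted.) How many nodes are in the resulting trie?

Trie structure (* marks end of a word):
(root)
├─ 0
│  ├─ 0
│  │  └─ 0
│  │     └─ 0
│  │        └─ 1
│  │           └─ 1 *
│  └─ 1
│     └─ 1
│        ├─ 0
│        │  └─ 0
│        │     └─ 0
│        │        └─ 0 *
│        └─ 1
│           ├─ 0
│           │  ├─ 0
│           │  │  └─ 0 *
│           │  └─ 1 *
│           └─ 1
│              └─ 0 *
└─ 1
   └─ 0 *
Counting every labelled node above: 21.

21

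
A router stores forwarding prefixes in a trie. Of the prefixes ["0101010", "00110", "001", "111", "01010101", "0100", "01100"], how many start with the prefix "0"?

6

Walk to "0"; the words in its subtree are exactly those with that prefix.
Words under "0": 001, 00110, 0100, 0101010, 01010101, 01100
Count: 6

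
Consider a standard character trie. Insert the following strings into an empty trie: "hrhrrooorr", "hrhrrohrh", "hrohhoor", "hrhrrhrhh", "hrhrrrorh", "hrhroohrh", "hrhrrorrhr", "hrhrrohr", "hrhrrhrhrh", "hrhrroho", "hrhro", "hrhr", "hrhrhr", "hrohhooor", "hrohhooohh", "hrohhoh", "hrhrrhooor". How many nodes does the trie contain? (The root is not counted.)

50

Count nodes per top-level branch (shared prefixes stored once):
  'h'-branch (hrhr, hrhrhr, hrhro, hrhroohrh, hrhrrhooor, hrhrrhrhh, hrhrrhrhrh, hrhrroho, hrhrrohr, hrhrrohrh, hrhrrooorr, hrhrrorrhr, hrhrrrorh, hrohhoh, hrohhooohh, hrohhooor, hrohhoor): 50 nodes
Sum: 50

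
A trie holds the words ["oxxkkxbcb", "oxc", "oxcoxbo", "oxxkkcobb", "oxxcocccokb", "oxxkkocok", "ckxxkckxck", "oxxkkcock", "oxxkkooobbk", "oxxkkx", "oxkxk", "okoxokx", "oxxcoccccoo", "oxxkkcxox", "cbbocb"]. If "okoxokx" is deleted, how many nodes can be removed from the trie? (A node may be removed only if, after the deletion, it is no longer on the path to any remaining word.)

6

After clearing the end-marker at "okoxokx", prune upward until reaching a node still needed by another word.
The suffix "koxokx" (6 nodes) is used only by "okoxokx"; the node for "o" still has the child "x", so pruning stops there.
Nodes removed: 6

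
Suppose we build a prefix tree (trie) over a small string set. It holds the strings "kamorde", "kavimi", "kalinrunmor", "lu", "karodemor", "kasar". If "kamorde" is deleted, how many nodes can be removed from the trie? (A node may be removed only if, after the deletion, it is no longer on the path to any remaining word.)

5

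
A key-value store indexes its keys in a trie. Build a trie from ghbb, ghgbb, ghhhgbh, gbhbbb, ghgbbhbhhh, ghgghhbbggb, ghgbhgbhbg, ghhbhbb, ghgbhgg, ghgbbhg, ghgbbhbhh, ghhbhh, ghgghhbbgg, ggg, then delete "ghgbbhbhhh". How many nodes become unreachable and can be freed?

After clearing the end-marker at "ghgbbhbhhh", prune upward until reaching a node still needed by another word.
The suffix "h" (1 node) is used only by "ghgbbhbhhh"; "ghgbbhbhh" is itself a stored word, so pruning stops there.
Nodes removed: 1

1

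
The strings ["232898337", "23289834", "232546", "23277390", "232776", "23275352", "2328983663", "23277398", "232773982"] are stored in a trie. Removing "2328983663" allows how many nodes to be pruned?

A node on "2328983663"'s path can go only if nothing else ends at it or branches off below it.
The suffix "663" (3 nodes) is used only by "2328983663"; the node for "2328983" still has the child "3", so pruning stops there.
Nodes removed: 3

3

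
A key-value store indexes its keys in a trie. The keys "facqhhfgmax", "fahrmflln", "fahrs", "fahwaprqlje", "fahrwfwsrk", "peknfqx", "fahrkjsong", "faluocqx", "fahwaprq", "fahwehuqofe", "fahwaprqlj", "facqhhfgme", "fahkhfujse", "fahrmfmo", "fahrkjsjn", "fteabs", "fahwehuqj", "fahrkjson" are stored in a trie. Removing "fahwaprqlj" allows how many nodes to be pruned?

0

Walk "fahwaprqlj" from the leaf back toward the root, removing each node that no remaining word uses.
Every node on "fahwaprqlj" is still needed (e.g. by "fahwaprqlje"), so nothing is freed.
Nodes removed: 0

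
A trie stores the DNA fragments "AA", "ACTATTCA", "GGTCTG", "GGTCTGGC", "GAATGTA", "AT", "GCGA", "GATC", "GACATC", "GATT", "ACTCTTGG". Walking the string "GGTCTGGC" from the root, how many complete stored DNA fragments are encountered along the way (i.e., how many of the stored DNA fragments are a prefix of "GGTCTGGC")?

2

Walk "GGTCTGGC" from the root; an end-of-word marker is hit whenever a stored word is a prefix of "GGTCTGGC".
Prefixes of the query that are stored words: "GGTCTG", "GGTCTGGC"
Count: 2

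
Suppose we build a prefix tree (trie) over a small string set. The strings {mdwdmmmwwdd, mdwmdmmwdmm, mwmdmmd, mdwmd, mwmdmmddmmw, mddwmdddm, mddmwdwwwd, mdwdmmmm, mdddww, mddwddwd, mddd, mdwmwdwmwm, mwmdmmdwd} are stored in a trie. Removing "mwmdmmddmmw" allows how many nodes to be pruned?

4

Walk "mwmdmmddmmw" from the leaf back toward the root, removing each node that no remaining word uses.
The suffix "dmmw" (4 nodes) is used only by "mwmdmmddmmw"; the node for "mwmdmmd" still has the child "w", so pruning stops there.
Nodes removed: 4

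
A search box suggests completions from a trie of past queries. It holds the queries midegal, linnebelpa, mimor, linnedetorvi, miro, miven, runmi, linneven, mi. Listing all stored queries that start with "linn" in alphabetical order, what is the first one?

Filter for "linn…" and sort: "linnebelpa", "linnedetorvi", "linneven"
The 1st is linnebelpa.

linnebelpa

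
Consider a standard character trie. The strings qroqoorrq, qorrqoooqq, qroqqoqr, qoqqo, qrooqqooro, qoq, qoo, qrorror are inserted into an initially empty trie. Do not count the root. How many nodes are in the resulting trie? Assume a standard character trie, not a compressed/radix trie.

For each word, the new-node count is its length minus the longest prefix already in the trie:
  "qroqoorrq" → 9 new (q, r, o, q, o, o, r, r, q)
  "qorrqoooqq" → prefix "q" already present; 9 new (o, r, r, q, o, o, o, q, q)
  "qroqqoqr" → prefix "qroq" already present; 4 new (q, o, q, r)
  "qoqqo" → prefix "qo" already present; 3 new (q, q, o)
  "qrooqqooro" → prefix "qro" already present; 7 new (o, q, q, o, o, r, o)
  "qoq" → prefix "qoq" already present; 0 new (none)
  "qoo" → prefix "qo" already present; 1 new (o)
  "qrorror" → prefix "qro" already present; 4 new (r, r, o, r)
Total nodes = 9 + 9 + 4 + 3 + 7 + 0 + 1 + 4 = 37

37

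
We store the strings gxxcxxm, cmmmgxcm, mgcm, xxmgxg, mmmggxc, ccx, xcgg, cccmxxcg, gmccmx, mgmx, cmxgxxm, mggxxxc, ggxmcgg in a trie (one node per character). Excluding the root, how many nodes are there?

65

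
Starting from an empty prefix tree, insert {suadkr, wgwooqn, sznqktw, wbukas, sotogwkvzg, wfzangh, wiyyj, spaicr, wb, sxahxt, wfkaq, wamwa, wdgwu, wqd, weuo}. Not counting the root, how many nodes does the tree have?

69

Count nodes per top-level branch (shared prefixes stored once):
  's'-branch (sotogwkvzg, spaicr, suadkr, sxahxt, sznqktw): 31 nodes
  'w'-branch (wamwa, wb, wbukas, wdgwu, weuo, wfkaq, wfzangh, wgwooqn, wiyyj, wqd): 38 nodes
Sum: 69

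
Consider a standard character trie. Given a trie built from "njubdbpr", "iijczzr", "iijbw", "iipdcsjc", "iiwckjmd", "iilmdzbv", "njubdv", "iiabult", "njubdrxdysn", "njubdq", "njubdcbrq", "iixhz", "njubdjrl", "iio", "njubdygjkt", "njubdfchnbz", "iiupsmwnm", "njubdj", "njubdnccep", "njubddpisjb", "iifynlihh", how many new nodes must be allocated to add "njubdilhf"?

4

The longest prefix of "njubdilhf" already in the trie is "njubd" (length 5).
New nodes needed: |"njubdilhf"| − 5 = 9 − 5 = 4.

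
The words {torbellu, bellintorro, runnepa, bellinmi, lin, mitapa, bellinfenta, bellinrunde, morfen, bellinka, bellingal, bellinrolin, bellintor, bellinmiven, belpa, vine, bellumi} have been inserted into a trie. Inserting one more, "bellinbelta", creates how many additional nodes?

Walking "bellinbelta" from the root, the first 6 characters ("bellin") follow existing edges; "b" is the first miss.
Each of the 5 remaining characters creates one node.

5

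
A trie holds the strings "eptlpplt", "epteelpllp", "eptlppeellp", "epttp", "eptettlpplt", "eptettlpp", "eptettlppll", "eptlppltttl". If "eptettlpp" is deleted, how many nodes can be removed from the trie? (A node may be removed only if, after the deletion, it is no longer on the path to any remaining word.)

0

Walk "eptettlpp" from the leaf back toward the root, removing each node that no remaining word uses.
Every node on "eptettlpp" is still needed (e.g. by "eptettlpplt"), so nothing is freed.
Nodes removed: 0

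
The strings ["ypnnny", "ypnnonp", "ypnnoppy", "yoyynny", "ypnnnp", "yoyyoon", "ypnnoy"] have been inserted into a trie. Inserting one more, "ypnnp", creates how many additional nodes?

"ypnn" is already a path in the trie; the remaining "p" must be added.
New nodes needed: |"ypnnp"| − 4 = 5 − 4 = 1.

1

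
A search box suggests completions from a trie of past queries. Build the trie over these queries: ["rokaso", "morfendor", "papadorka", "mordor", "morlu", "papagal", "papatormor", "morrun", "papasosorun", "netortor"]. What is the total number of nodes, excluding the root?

Count nodes per top-level branch (shared prefixes stored once):
  'm'-branch (mordor, morfendor, morlu, morrun): 17 nodes
  'n'-branch (netortor): 8 nodes
  'p'-branch (papadorka, papagal, papasosorun, papatormor): 25 nodes
  'r'-branch (rokaso): 6 nodes
Sum: 56

56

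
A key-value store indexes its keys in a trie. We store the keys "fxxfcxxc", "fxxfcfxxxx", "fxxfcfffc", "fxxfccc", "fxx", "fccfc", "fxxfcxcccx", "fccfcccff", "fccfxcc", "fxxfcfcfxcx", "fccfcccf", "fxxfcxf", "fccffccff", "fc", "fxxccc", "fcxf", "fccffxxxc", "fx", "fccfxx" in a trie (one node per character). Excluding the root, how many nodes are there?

For each word, the new-node count is its length minus the longest prefix already in the trie:
  "fxxfcxxc" → 8 new (f, x, x, f, c, x, x, c)
  "fxxfcfxxxx" → prefix "fxxfc" already present; 5 new (f, x, x, x, x)
  "fxxfcfffc" → prefix "fxxfcf" already present; 3 new (f, f, c)
  "fxxfccc" → prefix "fxxfc" already present; 2 new (c, c)
  "fxx" → prefix "fxx" already present; 0 new (none)
  "fccfc" → prefix "f" already present; 4 new (c, c, f, c)
  "fxxfcxcccx" → prefix "fxxfcx" already present; 4 new (c, c, c, x)
  "fccfcccff" → prefix "fccfc" already present; 4 new (c, c, f, f)
  "fccfxcc" → prefix "fccf" already present; 3 new (x, c, c)
  "fxxfcfcfxcx" → prefix "fxxfcf" already present; 5 new (c, f, x, c, x)
  "fccfcccf" → prefix "fccfcccf" already present; 0 new (none)
  "fxxfcxf" → prefix "fxxfcx" already present; 1 new (f)
  "fccffccff" → prefix "fccf" already present; 5 new (f, c, c, f, f)
  "fc" → prefix "fc" already present; 0 new (none)
  "fxxccc" → prefix "fxx" already present; 3 new (c, c, c)
  "fcxf" → prefix "fc" already present; 2 new (x, f)
  "fccffxxxc" → prefix "fccff" already present; 4 new (x, x, x, c)
  "fx" → prefix "fx" already present; 0 new (none)
  "fccfxx" → prefix "fccfx" already present; 1 new (x)
Total nodes = 8 + 5 + 3 + 2 + 0 + 4 + 4 + 4 + 3 + 5 + 0 + 1 + 5 + 0 + 3 + 2 + 4 + 0 + 1 = 54

54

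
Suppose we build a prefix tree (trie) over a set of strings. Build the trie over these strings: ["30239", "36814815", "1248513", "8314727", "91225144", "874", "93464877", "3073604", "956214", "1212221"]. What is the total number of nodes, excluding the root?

58

Trace insertions, counting only characters that open a new branch:
  "30239" → 5 new (3, 0, 2, 3, 9)
  "36814815" → prefix "3" already present; 7 new (6, 8, 1, 4, 8, 1, 5)
  "1248513" → 7 new (1, 2, 4, 8, 5, 1, 3)
  "8314727" → 7 new (8, 3, 1, 4, 7, 2, 7)
  "91225144" → 8 new (9, 1, 2, 2, 5, 1, 4, 4)
  "874" → prefix "8" already present; 2 new (7, 4)
  "93464877" → prefix "9" already present; 7 new (3, 4, 6, 4, 8, 7, 7)
  "3073604" → prefix "30" already present; 5 new (7, 3, 6, 0, 4)
  "956214" → prefix "9" already present; 5 new (5, 6, 2, 1, 4)
  "1212221" → prefix "12" already present; 5 new (1, 2, 2, 2, 1)
Total nodes = 5 + 7 + 7 + 7 + 8 + 2 + 7 + 5 + 5 + 5 = 58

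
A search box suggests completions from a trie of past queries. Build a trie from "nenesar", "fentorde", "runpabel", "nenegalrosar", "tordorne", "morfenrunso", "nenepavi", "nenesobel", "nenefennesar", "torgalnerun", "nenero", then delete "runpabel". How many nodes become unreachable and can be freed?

8

A node on "runpabel"'s path can go only if nothing else ends at it or branches off below it.
No other word shares any prefix with "runpabel", so all 8 of its nodes go.
Nodes removed: 8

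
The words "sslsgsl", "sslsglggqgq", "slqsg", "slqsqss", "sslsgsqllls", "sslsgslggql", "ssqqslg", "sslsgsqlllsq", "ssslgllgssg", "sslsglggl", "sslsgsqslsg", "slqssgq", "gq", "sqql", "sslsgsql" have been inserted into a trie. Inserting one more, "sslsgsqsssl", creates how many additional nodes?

3

Walking "sslsgsqsssl" from the root, the first 8 characters ("sslsgsqs") follow existing edges; "s" is the first miss.
So 11 − 8 = 3 new nodes.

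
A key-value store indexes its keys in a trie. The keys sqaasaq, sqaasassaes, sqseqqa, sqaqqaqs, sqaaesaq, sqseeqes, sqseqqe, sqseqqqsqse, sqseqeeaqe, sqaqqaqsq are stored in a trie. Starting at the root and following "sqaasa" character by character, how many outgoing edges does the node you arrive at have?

2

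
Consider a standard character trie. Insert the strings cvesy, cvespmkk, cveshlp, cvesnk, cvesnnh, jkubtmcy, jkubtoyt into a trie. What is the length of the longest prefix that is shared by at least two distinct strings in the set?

Look for the deepest trie node that still has at least two words in its subtree.
"cvesnk" and "cvesnnh" agree on "cvesn" (5 characters) before diverging; nothing deeper is shared.
Longest shared-prefix length: 5

5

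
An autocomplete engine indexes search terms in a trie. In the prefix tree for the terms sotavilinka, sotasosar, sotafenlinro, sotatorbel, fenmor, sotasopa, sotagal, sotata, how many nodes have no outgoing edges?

8

A leaf is a node with no children — equivalently, the end of a word that is not a proper prefix of any other stored word.
Those words: "fenmor", "sotafenlinro", "sotagal", "sotasopa", "sotasosar", "sotata", "sotatorbel", "sotavilinka"
Leaf count: 8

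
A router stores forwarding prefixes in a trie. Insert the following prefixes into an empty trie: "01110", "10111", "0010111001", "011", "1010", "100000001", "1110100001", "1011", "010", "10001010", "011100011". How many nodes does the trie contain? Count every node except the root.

45

Insert word by word; a character creates a node only if that edge doesn't already exist:
  "01110" → 5 new (0, 1, 1, 1, 0)
  "10111" → 5 new (1, 0, 1, 1, 1)
  "0010111001" → prefix "0" already present; 9 new (0, 1, 0, 1, 1, 1, 0, 0, 1)
  "011" → prefix "011" already present; 0 new (none)
  "1010" → prefix "101" already present; 1 new (0)
  "100000001" → prefix "10" already present; 7 new (0, 0, 0, 0, 0, 0, 1)
  "1110100001" → prefix "1" already present; 9 new (1, 1, 0, 1, 0, 0, 0, 0, 1)
  "1011" → prefix "1011" already present; 0 new (none)
  "010" → prefix "01" already present; 1 new (0)
  "10001010" → prefix "1000" already present; 4 new (1, 0, 1, 0)
  "011100011" → prefix "01110" already present; 4 new (0, 0, 1, 1)
Total nodes = 5 + 5 + 9 + 0 + 1 + 7 + 9 + 0 + 1 + 4 + 4 = 45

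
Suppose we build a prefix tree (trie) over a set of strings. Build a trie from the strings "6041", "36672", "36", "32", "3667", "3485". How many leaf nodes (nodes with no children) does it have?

A leaf is a node with no children — equivalently, the end of a word that is not a proper prefix of any other stored word.
Those words: "32", "3485", "36672", "6041"
Leaf count: 4

4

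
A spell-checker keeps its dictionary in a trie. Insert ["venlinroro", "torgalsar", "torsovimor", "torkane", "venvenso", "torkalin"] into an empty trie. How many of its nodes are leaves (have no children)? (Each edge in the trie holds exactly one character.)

A leaf is a node with no children — equivalently, the end of a word that is not a proper prefix of any other stored word.
Those words: "torgalsar", "torkalin", "torkane", "torsovimor", "venlinroro", "venvenso"
Leaf count: 6

6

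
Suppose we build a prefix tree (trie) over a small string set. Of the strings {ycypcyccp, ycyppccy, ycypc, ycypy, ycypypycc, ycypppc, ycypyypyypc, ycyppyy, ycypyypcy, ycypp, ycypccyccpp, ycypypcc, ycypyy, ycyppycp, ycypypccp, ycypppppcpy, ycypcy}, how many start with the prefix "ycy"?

Filter for entries beginning with "ycy":
Words under "ycy": ycypc, ycypccyccpp, ycypcy, ycypcyccp, ycypp, ycyppccy, ycypppc, ycypppppcpy, ycyppycp, ycyppyy, ycypy, ycypypcc, ycypypccp, ycypypycc, ycypyy, ycypyypcy, ycypyypyypc
Count: 17

17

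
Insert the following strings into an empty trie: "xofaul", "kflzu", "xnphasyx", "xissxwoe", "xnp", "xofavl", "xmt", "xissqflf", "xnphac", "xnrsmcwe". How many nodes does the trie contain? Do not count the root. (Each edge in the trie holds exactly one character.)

40

Trace insertions, counting only characters that open a new branch:
  "xofaul" → 6 new (x, o, f, a, u, l)
  "kflzu" → 5 new (k, f, l, z, u)
  "xnphasyx" → prefix "x" already present; 7 new (n, p, h, a, s, y, x)
  "xissxwoe" → prefix "x" already present; 7 new (i, s, s, x, w, o, e)
  "xnp" → prefix "xnp" already present; 0 new (none)
  "xofavl" → prefix "xofa" already present; 2 new (v, l)
  "xmt" → prefix "x" already present; 2 new (m, t)
  "xissqflf" → prefix "xiss" already present; 4 new (q, f, l, f)
  "xnphac" → prefix "xnpha" already present; 1 new (c)
  "xnrsmcwe" → prefix "xn" already present; 6 new (r, s, m, c, w, e)
Total nodes = 6 + 5 + 7 + 7 + 0 + 2 + 2 + 4 + 1 + 6 = 40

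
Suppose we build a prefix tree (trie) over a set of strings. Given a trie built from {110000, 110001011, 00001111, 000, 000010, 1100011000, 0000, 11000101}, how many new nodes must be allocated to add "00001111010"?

Walking "00001111010" from the root, the first 8 characters ("00001111") follow existing edges; "0" is the first miss.
Each of the 3 remaining characters creates one node.

3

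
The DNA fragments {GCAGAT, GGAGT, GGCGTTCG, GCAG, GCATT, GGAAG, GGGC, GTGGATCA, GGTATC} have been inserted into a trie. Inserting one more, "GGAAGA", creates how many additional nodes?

1

Walking "GGAAGA" from the root, the first 5 characters ("GGAAG") follow existing edges; "A" is the first miss.
So 6 − 5 = 1 new nodes.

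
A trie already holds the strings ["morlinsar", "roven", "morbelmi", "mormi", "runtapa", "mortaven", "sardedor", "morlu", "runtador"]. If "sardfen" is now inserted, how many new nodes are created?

3

Walking "sardfen" from the root, the first 4 characters ("sard") follow existing edges; "f" is the first miss.
So 7 − 4 = 3 new nodes.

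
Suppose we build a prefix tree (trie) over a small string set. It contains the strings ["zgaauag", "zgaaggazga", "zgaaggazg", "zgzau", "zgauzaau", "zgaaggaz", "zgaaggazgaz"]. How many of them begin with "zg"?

Walk to "zg"; the words in its subtree are exactly those with that prefix.
Matches: "zgaaggaz", "zgaaggazg", "zgaaggazga", "zgaaggazgaz", "zgaauag", "zgauzaau", "zgzau"
Count: 7

7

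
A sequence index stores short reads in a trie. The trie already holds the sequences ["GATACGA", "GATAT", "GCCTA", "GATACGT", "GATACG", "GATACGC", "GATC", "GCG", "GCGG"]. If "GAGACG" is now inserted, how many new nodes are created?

The longest prefix of "GAGACG" already in the trie is "GA" (length 2).
New nodes needed: |"GAGACG"| − 2 = 6 − 2 = 4.

4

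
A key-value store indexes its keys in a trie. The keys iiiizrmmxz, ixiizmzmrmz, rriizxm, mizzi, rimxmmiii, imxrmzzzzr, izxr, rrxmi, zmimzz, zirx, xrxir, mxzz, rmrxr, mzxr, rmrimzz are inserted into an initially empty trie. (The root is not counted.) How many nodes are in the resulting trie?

83

For each word, the new-node count is its length minus the longest prefix already in the trie:
  "iiiizrmmxz" → 10 new (i, i, i, i, z, r, m, m, x, z)
  "ixiizmzmrmz" → prefix "i" already present; 10 new (x, i, i, z, m, z, m, r, m, z)
  "rriizxm" → 7 new (r, r, i, i, z, x, m)
  "mizzi" → 5 new (m, i, z, z, i)
  "rimxmmiii" → prefix "r" already present; 8 new (i, m, x, m, m, i, i, i)
  "imxrmzzzzr" → prefix "i" already present; 9 new (m, x, r, m, z, z, z, z, r)
  "izxr" → prefix "i" already present; 3 new (z, x, r)
  "rrxmi" → prefix "rr" already present; 3 new (x, m, i)
  "zmimzz" → 6 new (z, m, i, m, z, z)
  "zirx" → prefix "z" already present; 3 new (i, r, x)
  "xrxir" → 5 new (x, r, x, i, r)
  "mxzz" → prefix "m" already present; 3 new (x, z, z)
  "rmrxr" → prefix "r" already present; 4 new (m, r, x, r)
  "mzxr" → prefix "m" already present; 3 new (z, x, r)
  "rmrimzz" → prefix "rmr" already present; 4 new (i, m, z, z)
Total nodes = 10 + 10 + 7 + 5 + 8 + 9 + 3 + 3 + 6 + 3 + 5 + 3 + 4 + 3 + 4 = 83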